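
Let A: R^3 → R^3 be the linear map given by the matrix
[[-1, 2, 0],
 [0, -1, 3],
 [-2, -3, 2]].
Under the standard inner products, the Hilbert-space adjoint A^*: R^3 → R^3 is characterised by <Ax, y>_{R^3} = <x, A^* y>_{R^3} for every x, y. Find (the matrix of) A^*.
A^* = A^T =
[[-1, 0, -2],
 [2, -1, -3],
 [0, 3, 2]]

For real matrices with standard dot products, the defining identity <Ax, y> = <x, A^* y> gives (Ax)^T y = x^T (A^*) y, i.e. x^T A^T y = x^T (A^*) y. Since this holds for all x, y, we must have A^* = A^T. Therefore
A^* =
[[-1, 0, -2],
 [2, -1, -3],
 [0, 3, 2]].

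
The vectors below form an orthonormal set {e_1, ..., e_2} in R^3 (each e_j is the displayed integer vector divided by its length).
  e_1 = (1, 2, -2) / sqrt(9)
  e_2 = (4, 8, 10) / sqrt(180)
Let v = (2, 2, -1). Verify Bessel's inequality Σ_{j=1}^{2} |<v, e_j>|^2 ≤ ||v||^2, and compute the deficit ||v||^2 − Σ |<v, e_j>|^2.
Σ |<v, e_j>|^2 = 41/5; ||v||^2 = 9; deficit = 4/5

Write each e_j = u_j / sqrt(<u_j, u_j>) where u_j is the displayed integer vector. Then <v, e_j> = <v, u_j> / sqrt(<u_j, u_j>), so |<v, e_j>|^2 = <v, u_j>^2 / <u_j, u_j>.
Coefficients: <v, e_1> = 8/sqrt(9), <v, e_2> = 14/sqrt(180).
Square and sum: Σ |<v, e_j>|^2 = 41/5.
Compute ||v||^2 = v·v = 9.
Deficit = 9 − 41/5 = 4/5 ≥ 0, confirming Bessel's inequality. (The deficit equals ||v − Σ <v,e_j> e_j||^2, the squared distance from v to span{e_j}.)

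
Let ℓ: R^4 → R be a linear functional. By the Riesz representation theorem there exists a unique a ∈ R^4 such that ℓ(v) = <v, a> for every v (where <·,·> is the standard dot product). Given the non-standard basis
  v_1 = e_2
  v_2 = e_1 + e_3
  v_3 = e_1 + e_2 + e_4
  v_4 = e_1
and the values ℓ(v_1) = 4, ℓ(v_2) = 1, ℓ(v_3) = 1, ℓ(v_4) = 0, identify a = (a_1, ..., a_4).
a = (0, 4, 1, -3)

Write a = (a_1, ..., a_4) in the standard basis. For each basis vector v_i, ℓ(v_i) = <v_i, a> is a linear equation in the a_j's. Collect the n equations into a matrix system V a = ℓ, where row i of V is v_i (expressed in the standard basis). Since V is invertible (lower-triangular with 1s on the diagonal, up to permutation), solve by back-substitution:
  V =
[[0, 1, 0, 0],
 [1, 0, 1, 0],
 [1, 1, 0, 1],
 [1, 0, 0, 0]]
  V a = (4, 1, 1, 0)
Solving gives a = (0, 4, 1, -3).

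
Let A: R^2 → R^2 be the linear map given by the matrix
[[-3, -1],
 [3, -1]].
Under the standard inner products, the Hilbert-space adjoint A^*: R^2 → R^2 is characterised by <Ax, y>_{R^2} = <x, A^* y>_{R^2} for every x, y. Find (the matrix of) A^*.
A^* = A^T =
[[-3, 3],
 [-1, -1]]

For real matrices with standard dot products, the defining identity <Ax, y> = <x, A^* y> gives (Ax)^T y = x^T (A^*) y, i.e. x^T A^T y = x^T (A^*) y. Since this holds for all x, y, we must have A^* = A^T. Therefore
A^* =
[[-3, 3],
 [-1, -1]].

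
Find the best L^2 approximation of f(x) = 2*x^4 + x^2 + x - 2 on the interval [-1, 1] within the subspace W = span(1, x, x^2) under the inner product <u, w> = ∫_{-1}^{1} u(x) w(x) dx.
g(x) = 19*x^2/7 + x - 76/35

The best approximation g ∈ W is the orthogonal projection of f onto W. Writing g = a_0 + a_1 x + a_2 x^2, the coefficients solve the normal equations G · a = b where
  G_{ij} = <φ_i, φ_j> and b_i = <f, φ_i>, with φ_0 = 1, φ_1 = x, φ_2 = x^2.
G =
  [2, 0, 2/3]
  [0, 2/3, 0]
  [2/3, 0, 2/5],
b = (-38/15, 2/3, -38/105).
Solving gives a_0 = -76/35, a_1 = 1, a_2 = 19/7, so
  g(x) = 19*x^2/7 + x - 76/35.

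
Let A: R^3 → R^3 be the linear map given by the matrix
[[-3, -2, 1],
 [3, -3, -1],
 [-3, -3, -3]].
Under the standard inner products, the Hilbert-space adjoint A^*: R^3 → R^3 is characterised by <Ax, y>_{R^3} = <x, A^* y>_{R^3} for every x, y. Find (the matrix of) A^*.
A^* = A^T =
[[-3, 3, -3],
 [-2, -3, -3],
 [1, -1, -3]]

For real matrices with standard dot products, the defining identity <Ax, y> = <x, A^* y> gives (Ax)^T y = x^T (A^*) y, i.e. x^T A^T y = x^T (A^*) y. Since this holds for all x, y, we must have A^* = A^T. Therefore
A^* =
[[-3, 3, -3],
 [-2, -3, -3],
 [1, -1, -3]].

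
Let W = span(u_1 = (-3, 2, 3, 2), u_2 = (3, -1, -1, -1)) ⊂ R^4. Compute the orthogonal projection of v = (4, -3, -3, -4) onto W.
proj_W(v) = (30/7, -37/14, -27/7, -37/14)

Set up U = [u_1 | ... | u_2] ∈ R^(4×2). The projector onto W = col(U) is P = U (U^T U)^(-1) U^T.
Compute U^T U =
  [26, -16]
  [-16, 12],
and U^T v = (-35, 22).
Solve U^T U · c = U^T v for the coefficients: c = (-17/14, 3/14). The projection is proj_W(v) = U c.
Check: (v - proj_W(v)) · u_1 = 0  (should be 0).
Check: (v - proj_W(v)) · u_2 = 0  (should be 0).
Result: proj_W(v) = (30/7, -37/14, -27/7, -37/14).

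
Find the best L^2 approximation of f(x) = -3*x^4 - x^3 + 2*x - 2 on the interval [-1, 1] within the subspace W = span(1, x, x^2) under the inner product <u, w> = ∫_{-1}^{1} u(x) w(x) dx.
g(x) = -18*x^2/7 + 7*x/5 - 61/35

The best approximation g ∈ W is the orthogonal projection of f onto W. Writing g = a_0 + a_1 x + a_2 x^2, the coefficients solve the normal equations G · a = b where
  G_{ij} = <φ_i, φ_j> and b_i = <f, φ_i>, with φ_0 = 1, φ_1 = x, φ_2 = x^2.
G =
  [2, 0, 2/3]
  [0, 2/3, 0]
  [2/3, 0, 2/5],
b = (-26/5, 14/15, -46/21).
Solving gives a_0 = -61/35, a_1 = 7/5, a_2 = -18/7, so
  g(x) = -18*x^2/7 + 7*x/5 - 61/35.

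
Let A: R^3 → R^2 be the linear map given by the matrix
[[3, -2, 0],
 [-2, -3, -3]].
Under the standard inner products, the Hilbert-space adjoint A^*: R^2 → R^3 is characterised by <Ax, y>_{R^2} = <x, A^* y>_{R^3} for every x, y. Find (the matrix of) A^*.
A^* = A^T =
[[3, -2],
 [-2, -3],
 [0, -3]]

For real matrices with standard dot products, the defining identity <Ax, y> = <x, A^* y> gives (Ax)^T y = x^T (A^*) y, i.e. x^T A^T y = x^T (A^*) y. Since this holds for all x, y, we must have A^* = A^T. Therefore
A^* =
[[3, -2],
 [-2, -3],
 [0, -3]].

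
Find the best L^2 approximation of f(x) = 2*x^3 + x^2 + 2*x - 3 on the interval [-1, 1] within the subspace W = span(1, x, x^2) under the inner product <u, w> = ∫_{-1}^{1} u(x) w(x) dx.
g(x) = x^2 + 16*x/5 - 3

The best approximation g ∈ W is the orthogonal projection of f onto W. Writing g = a_0 + a_1 x + a_2 x^2, the coefficients solve the normal equations G · a = b where
  G_{ij} = <φ_i, φ_j> and b_i = <f, φ_i>, with φ_0 = 1, φ_1 = x, φ_2 = x^2.
G =
  [2, 0, 2/3]
  [0, 2/3, 0]
  [2/3, 0, 2/5],
b = (-16/3, 32/15, -8/5).
Solving gives a_0 = -3, a_1 = 16/5, a_2 = 1, so
  g(x) = x^2 + 16*x/5 - 3.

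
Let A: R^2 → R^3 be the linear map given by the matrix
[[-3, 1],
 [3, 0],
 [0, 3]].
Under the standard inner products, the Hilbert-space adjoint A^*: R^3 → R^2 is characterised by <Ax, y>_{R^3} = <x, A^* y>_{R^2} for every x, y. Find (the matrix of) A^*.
A^* = A^T =
[[-3, 3, 0],
 [1, 0, 3]]

For real matrices with standard dot products, the defining identity <Ax, y> = <x, A^* y> gives (Ax)^T y = x^T (A^*) y, i.e. x^T A^T y = x^T (A^*) y. Since this holds for all x, y, we must have A^* = A^T. Therefore
A^* =
[[-3, 3, 0],
 [1, 0, 3]].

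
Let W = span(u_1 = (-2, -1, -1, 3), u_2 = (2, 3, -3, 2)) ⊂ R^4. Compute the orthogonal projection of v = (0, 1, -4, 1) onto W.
proj_W(v) = (121/193, 607/386, -851/386, 426/193)

Set up U = [u_1 | ... | u_2] ∈ R^(4×2). The projector onto W = col(U) is P = U (U^T U)^(-1) U^T.
Compute U^T U =
  [15, 2]
  [2, 26],
and U^T v = (6, 17).
Solve U^T U · c = U^T v for the coefficients: c = (61/193, 243/386). The projection is proj_W(v) = U c.
Check: (v - proj_W(v)) · u_1 = 0  (should be 0).
Check: (v - proj_W(v)) · u_2 = 0  (should be 0).
Result: proj_W(v) = (121/193, 607/386, -851/386, 426/193).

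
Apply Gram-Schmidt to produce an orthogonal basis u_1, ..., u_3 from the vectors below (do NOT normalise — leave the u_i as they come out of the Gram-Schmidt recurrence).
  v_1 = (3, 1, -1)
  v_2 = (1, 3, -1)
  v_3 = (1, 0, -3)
Orthogonal basis:
  u_1 = (3, 1, -1)
  u_2 = (-10/11, 26/11, -4/11)
  u_3 = (-11/18, -11/18, -22/9)

Apply the Gram-Schmidt recurrence
  u_1 = v_1
  u_i = v_i − Σ_{j<i} ((v_i · u_j) / (u_j · u_j)) · u_j.

Step by step this gives:
  u_1 = (3, 1, -1)
  u_2 = (-10/11, 26/11, -4/11)
  u_3 = (-11/18, -11/18, -22/9)

Orthogonality check:
  u_2 · u_1 = 0 (should be 0)
  u_3 · u_1 = 0 (should be 0)
  u_3 · u_2 = 0 (should be 0)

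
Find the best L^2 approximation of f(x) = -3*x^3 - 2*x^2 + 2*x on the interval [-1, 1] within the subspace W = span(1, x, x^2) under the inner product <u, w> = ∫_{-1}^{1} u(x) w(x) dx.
g(x) = -2*x^2 + x/5

The best approximation g ∈ W is the orthogonal projection of f onto W. Writing g = a_0 + a_1 x + a_2 x^2, the coefficients solve the normal equations G · a = b where
  G_{ij} = <φ_i, φ_j> and b_i = <f, φ_i>, with φ_0 = 1, φ_1 = x, φ_2 = x^2.
G =
  [2, 0, 2/3]
  [0, 2/3, 0]
  [2/3, 0, 2/5],
b = (-4/3, 2/15, -4/5).
Solving gives a_0 = 0, a_1 = 1/5, a_2 = -2, so
  g(x) = -2*x^2 + x/5.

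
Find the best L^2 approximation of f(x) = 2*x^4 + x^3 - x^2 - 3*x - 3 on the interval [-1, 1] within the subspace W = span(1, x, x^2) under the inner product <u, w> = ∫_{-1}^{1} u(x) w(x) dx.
g(x) = 5*x^2/7 - 12*x/5 - 111/35

The best approximation g ∈ W is the orthogonal projection of f onto W. Writing g = a_0 + a_1 x + a_2 x^2, the coefficients solve the normal equations G · a = b where
  G_{ij} = <φ_i, φ_j> and b_i = <f, φ_i>, with φ_0 = 1, φ_1 = x, φ_2 = x^2.
G =
  [2, 0, 2/3]
  [0, 2/3, 0]
  [2/3, 0, 2/5],
b = (-88/15, -8/5, -64/35).
Solving gives a_0 = -111/35, a_1 = -12/5, a_2 = 5/7, so
  g(x) = 5*x^2/7 - 12*x/5 - 111/35.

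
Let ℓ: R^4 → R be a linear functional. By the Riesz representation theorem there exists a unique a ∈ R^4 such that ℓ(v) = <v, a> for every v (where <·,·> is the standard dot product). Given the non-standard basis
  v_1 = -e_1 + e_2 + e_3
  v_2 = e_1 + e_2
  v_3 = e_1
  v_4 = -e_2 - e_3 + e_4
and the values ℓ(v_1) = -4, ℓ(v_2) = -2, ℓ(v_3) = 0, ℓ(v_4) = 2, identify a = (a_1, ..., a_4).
a = (0, -2, -2, -2)

Write a = (a_1, ..., a_4) in the standard basis. For each basis vector v_i, ℓ(v_i) = <v_i, a> is a linear equation in the a_j's. Collect the n equations into a matrix system V a = ℓ, where row i of V is v_i (expressed in the standard basis). Since V is invertible (lower-triangular with 1s on the diagonal, up to permutation), solve by back-substitution:
  V =
[[-1, 1, 1, 0],
 [1, 1, 0, 0],
 [1, 0, 0, 0],
 [0, -1, -1, 1]]
  V a = (-4, -2, 0, 2)
Solving gives a = (0, -2, -2, -2).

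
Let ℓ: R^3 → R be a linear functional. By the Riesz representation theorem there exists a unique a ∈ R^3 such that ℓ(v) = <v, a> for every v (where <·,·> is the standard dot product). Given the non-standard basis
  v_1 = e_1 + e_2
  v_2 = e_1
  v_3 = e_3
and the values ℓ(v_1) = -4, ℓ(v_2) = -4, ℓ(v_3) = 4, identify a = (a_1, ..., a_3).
a = (-4, 0, 4)

Write a = (a_1, ..., a_3) in the standard basis. For each basis vector v_i, ℓ(v_i) = <v_i, a> is a linear equation in the a_j's. Collect the n equations into a matrix system V a = ℓ, where row i of V is v_i (expressed in the standard basis). Since V is invertible (lower-triangular with 1s on the diagonal, up to permutation), solve by back-substitution:
  V =
[[1, 1, 0],
 [1, 0, 0],
 [0, 0, 1]]
  V a = (-4, -4, 4)
Solving gives a = (-4, 0, 4).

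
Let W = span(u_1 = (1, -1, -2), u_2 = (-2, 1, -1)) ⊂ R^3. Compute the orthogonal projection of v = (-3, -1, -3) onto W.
proj_W(v) = (-72/35, 4/7, -116/35)

Set up U = [u_1 | ... | u_2] ∈ R^(3×2). The projector onto W = col(U) is P = U (U^T U)^(-1) U^T.
Compute U^T U =
  [6, -1]
  [-1, 6],
and U^T v = (4, 8).
Solve U^T U · c = U^T v for the coefficients: c = (32/35, 52/35). The projection is proj_W(v) = U c.
Check: (v - proj_W(v)) · u_1 = 0  (should be 0).
Check: (v - proj_W(v)) · u_2 = 0  (should be 0).
Result: proj_W(v) = (-72/35, 4/7, -116/35).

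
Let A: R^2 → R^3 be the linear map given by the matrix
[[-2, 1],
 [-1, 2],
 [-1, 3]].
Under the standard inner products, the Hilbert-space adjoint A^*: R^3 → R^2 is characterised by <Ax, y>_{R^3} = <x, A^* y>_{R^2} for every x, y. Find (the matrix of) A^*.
A^* = A^T =
[[-2, -1, -1],
 [1, 2, 3]]

For real matrices with standard dot products, the defining identity <Ax, y> = <x, A^* y> gives (Ax)^T y = x^T (A^*) y, i.e. x^T A^T y = x^T (A^*) y. Since this holds for all x, y, we must have A^* = A^T. Therefore
A^* =
[[-2, -1, -1],
 [1, 2, 3]].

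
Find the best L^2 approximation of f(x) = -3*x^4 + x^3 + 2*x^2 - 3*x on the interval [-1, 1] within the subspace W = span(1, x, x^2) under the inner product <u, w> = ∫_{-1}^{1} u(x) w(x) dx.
g(x) = -4*x^2/7 - 12*x/5 + 9/35

The best approximation g ∈ W is the orthogonal projection of f onto W. Writing g = a_0 + a_1 x + a_2 x^2, the coefficients solve the normal equations G · a = b where
  G_{ij} = <φ_i, φ_j> and b_i = <f, φ_i>, with φ_0 = 1, φ_1 = x, φ_2 = x^2.
G =
  [2, 0, 2/3]
  [0, 2/3, 0]
  [2/3, 0, 2/5],
b = (2/15, -8/5, -2/35).
Solving gives a_0 = 9/35, a_1 = -12/5, a_2 = -4/7, so
  g(x) = -4*x^2/7 - 12*x/5 + 9/35.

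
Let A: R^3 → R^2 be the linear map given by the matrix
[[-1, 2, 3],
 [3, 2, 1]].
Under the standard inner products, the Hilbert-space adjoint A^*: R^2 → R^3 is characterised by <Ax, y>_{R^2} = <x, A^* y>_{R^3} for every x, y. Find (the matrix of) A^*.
A^* = A^T =
[[-1, 3],
 [2, 2],
 [3, 1]]

For real matrices with standard dot products, the defining identity <Ax, y> = <x, A^* y> gives (Ax)^T y = x^T (A^*) y, i.e. x^T A^T y = x^T (A^*) y. Since this holds for all x, y, we must have A^* = A^T. Therefore
A^* =
[[-1, 3],
 [2, 2],
 [3, 1]].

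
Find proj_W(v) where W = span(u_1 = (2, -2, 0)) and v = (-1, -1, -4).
proj_W(v) = (0, 0, 0)

Set up U = [u_1 | ... | u_1] ∈ R^(3×1). The projector onto W = col(U) is P = U (U^T U)^(-1) U^T.
Compute U^T U =
  [8],
and U^T v = (0).
Solve U^T U · c = U^T v for the coefficients: c = (0). The projection is proj_W(v) = U c.
Check: (v - proj_W(v)) · u_1 = 0  (should be 0).
Result: proj_W(v) = (0, 0, 0).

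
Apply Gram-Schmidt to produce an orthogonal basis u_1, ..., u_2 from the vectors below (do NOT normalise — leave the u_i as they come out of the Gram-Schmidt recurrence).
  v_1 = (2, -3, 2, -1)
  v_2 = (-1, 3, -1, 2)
Orthogonal basis:
  u_1 = (2, -3, 2, -1)
  u_2 = (2/3, 1/2, 2/3, 7/6)

Apply the Gram-Schmidt recurrence
  u_1 = v_1
  u_i = v_i − Σ_{j<i} ((v_i · u_j) / (u_j · u_j)) · u_j.

Step by step this gives:
  u_1 = (2, -3, 2, -1)
  u_2 = (2/3, 1/2, 2/3, 7/6)

Orthogonality check:
  u_2 · u_1 = 0 (should be 0)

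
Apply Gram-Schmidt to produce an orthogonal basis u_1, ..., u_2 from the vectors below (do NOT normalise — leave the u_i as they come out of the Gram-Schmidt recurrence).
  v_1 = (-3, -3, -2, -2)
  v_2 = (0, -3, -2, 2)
Orthogonal basis:
  u_1 = (-3, -3, -2, -2)
  u_2 = (27/26, -51/26, -17/13, 35/13)

Apply the Gram-Schmidt recurrence
  u_1 = v_1
  u_i = v_i − Σ_{j<i} ((v_i · u_j) / (u_j · u_j)) · u_j.

Step by step this gives:
  u_1 = (-3, -3, -2, -2)
  u_2 = (27/26, -51/26, -17/13, 35/13)

Orthogonality check:
  u_2 · u_1 = 0 (should be 0)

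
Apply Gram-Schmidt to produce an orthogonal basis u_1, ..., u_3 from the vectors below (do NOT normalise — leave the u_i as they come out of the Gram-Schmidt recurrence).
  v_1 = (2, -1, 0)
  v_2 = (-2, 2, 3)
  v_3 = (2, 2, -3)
Orthogonal basis:
  u_1 = (2, -1, 0)
  u_2 = (2/5, 4/5, 3)
  u_3 = (72/49, 144/49, -48/49)

Apply the Gram-Schmidt recurrence
  u_1 = v_1
  u_i = v_i − Σ_{j<i} ((v_i · u_j) / (u_j · u_j)) · u_j.

Step by step this gives:
  u_1 = (2, -1, 0)
  u_2 = (2/5, 4/5, 3)
  u_3 = (72/49, 144/49, -48/49)

Orthogonality check:
  u_2 · u_1 = 0 (should be 0)
  u_3 · u_1 = 0 (should be 0)
  u_3 · u_2 = 0 (should be 0)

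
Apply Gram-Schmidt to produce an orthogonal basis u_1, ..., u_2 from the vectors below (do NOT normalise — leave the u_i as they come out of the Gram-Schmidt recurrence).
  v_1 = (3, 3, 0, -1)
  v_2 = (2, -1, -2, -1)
Orthogonal basis:
  u_1 = (3, 3, 0, -1)
  u_2 = (26/19, -31/19, -2, -15/19)

Apply the Gram-Schmidt recurrence
  u_1 = v_1
  u_i = v_i − Σ_{j<i} ((v_i · u_j) / (u_j · u_j)) · u_j.

Step by step this gives:
  u_1 = (3, 3, 0, -1)
  u_2 = (26/19, -31/19, -2, -15/19)

Orthogonality check:
  u_2 · u_1 = 0 (should be 0)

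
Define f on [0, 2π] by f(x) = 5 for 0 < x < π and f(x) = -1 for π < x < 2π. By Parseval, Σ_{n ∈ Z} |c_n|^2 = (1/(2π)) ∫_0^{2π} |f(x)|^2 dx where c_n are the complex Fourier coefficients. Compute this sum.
Σ |c_n|^2 = 13

Parseval equates the L^2 energy of f (normalised by 1/(2π)) with the ℓ^2 sum of its Fourier coefficients: (1/(2π)) ∫_0^{2π} |f|^2 = Σ |c_n|^2.
Compute the left side: (1/(2π)) [∫_0^π 5^2 dx + ∫_π^{2π} (-1)^2 dx] = (1/(2π)) · (25π + 1π) = (25 + 1)/2 = 13.
So Σ_{n ∈ Z} |c_n|^2 = 13.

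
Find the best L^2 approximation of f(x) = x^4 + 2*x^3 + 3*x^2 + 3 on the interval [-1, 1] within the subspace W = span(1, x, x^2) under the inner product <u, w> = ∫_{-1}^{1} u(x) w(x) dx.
g(x) = 27*x^2/7 + 6*x/5 + 102/35

The best approximation g ∈ W is the orthogonal projection of f onto W. Writing g = a_0 + a_1 x + a_2 x^2, the coefficients solve the normal equations G · a = b where
  G_{ij} = <φ_i, φ_j> and b_i = <f, φ_i>, with φ_0 = 1, φ_1 = x, φ_2 = x^2.
G =
  [2, 0, 2/3]
  [0, 2/3, 0]
  [2/3, 0, 2/5],
b = (42/5, 4/5, 122/35).
Solving gives a_0 = 102/35, a_1 = 6/5, a_2 = 27/7, so
  g(x) = 27*x^2/7 + 6*x/5 + 102/35.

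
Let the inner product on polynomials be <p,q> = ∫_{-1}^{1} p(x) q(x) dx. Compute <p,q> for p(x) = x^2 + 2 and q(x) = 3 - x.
<p,q> = 14

Expand the product: p(x)·q(x) = -x^3 + 3*x^2 - 2*x + 6.
∫_{-1}^{1} of each monomial x^k gives [2/(k+1) if k even, 0 if k odd]. Integrating term-by-term (or equivalently evaluating the antiderivative F(x) = -x^4/4 + x^3 - x^2 + 6*x at the endpoints):
  F(1) − F(−1) = 23/4 − (-33/4) = 14.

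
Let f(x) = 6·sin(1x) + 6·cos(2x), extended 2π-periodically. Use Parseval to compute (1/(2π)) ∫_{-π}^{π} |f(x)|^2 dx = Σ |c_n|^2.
Σ |c_n|^2 = 36

Expand |f|^2 and use orthogonality of {sin(nx), cos(mx)} on [-π, π]:
  ∫_{-π}^{π} sin(nx)^2 dx = π, ∫ cos(mx)^2 dx = π, and cross terms integrate to 0.
So ∫_{-π}^{π} f(x)^2 dx = 6^2 · π + 6^2 · π = (36 + 36)π.
Divide by 2π: (36 + 36)/2 = 36.
By Parseval, this equals Σ |c_n|^2.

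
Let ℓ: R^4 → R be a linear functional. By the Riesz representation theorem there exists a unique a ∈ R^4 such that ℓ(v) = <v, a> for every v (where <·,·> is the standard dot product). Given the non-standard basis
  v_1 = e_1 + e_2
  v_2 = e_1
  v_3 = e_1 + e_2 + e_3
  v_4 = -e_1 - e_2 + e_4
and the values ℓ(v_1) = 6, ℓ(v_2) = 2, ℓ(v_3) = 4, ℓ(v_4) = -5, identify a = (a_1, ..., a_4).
a = (2, 4, -2, 1)

Write a = (a_1, ..., a_4) in the standard basis. For each basis vector v_i, ℓ(v_i) = <v_i, a> is a linear equation in the a_j's. Collect the n equations into a matrix system V a = ℓ, where row i of V is v_i (expressed in the standard basis). Since V is invertible (lower-triangular with 1s on the diagonal, up to permutation), solve by back-substitution:
  V =
[[1, 1, 0, 0],
 [1, 0, 0, 0],
 [1, 1, 1, 0],
 [-1, -1, 0, 1]]
  V a = (6, 2, 4, -5)
Solving gives a = (2, 4, -2, 1).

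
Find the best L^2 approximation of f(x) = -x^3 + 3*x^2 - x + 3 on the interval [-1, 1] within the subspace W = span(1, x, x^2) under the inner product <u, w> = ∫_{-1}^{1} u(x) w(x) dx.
g(x) = 3*x^2 - 8*x/5 + 3

The best approximation g ∈ W is the orthogonal projection of f onto W. Writing g = a_0 + a_1 x + a_2 x^2, the coefficients solve the normal equations G · a = b where
  G_{ij} = <φ_i, φ_j> and b_i = <f, φ_i>, with φ_0 = 1, φ_1 = x, φ_2 = x^2.
G =
  [2, 0, 2/3]
  [0, 2/3, 0]
  [2/3, 0, 2/5],
b = (8, -16/15, 16/5).
Solving gives a_0 = 3, a_1 = -8/5, a_2 = 3, so
  g(x) = 3*x^2 - 8*x/5 + 3.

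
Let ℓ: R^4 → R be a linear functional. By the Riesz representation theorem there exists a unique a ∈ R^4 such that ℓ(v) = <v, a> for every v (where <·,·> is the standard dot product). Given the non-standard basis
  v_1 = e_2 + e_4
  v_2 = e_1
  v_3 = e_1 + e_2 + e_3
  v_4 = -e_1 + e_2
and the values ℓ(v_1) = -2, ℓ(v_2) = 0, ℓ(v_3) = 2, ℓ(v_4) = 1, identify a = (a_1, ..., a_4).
a = (0, 1, 1, -3)

Write a = (a_1, ..., a_4) in the standard basis. For each basis vector v_i, ℓ(v_i) = <v_i, a> is a linear equation in the a_j's. Collect the n equations into a matrix system V a = ℓ, where row i of V is v_i (expressed in the standard basis). Since V is invertible (lower-triangular with 1s on the diagonal, up to permutation), solve by back-substitution:
  V =
[[0, 1, 0, 1],
 [1, 0, 0, 0],
 [1, 1, 1, 0],
 [-1, 1, 0, 0]]
  V a = (-2, 0, 2, 1)
Solving gives a = (0, 1, 1, -3).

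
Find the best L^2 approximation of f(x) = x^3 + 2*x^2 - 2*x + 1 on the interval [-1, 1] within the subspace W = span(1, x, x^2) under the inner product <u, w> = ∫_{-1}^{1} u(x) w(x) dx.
g(x) = 2*x^2 - 7*x/5 + 1

The best approximation g ∈ W is the orthogonal projection of f onto W. Writing g = a_0 + a_1 x + a_2 x^2, the coefficients solve the normal equations G · a = b where
  G_{ij} = <φ_i, φ_j> and b_i = <f, φ_i>, with φ_0 = 1, φ_1 = x, φ_2 = x^2.
G =
  [2, 0, 2/3]
  [0, 2/3, 0]
  [2/3, 0, 2/5],
b = (10/3, -14/15, 22/15).
Solving gives a_0 = 1, a_1 = -7/5, a_2 = 2, so
  g(x) = 2*x^2 - 7*x/5 + 1.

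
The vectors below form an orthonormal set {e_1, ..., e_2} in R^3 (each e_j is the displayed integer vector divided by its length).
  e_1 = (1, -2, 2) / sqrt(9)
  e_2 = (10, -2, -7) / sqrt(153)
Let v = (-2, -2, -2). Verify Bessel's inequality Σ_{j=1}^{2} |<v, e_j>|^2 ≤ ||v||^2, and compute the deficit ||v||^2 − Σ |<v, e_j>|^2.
Σ |<v, e_j>|^2 = 8/17; ||v||^2 = 12; deficit = 196/17

Write each e_j = u_j / sqrt(<u_j, u_j>) where u_j is the displayed integer vector. Then <v, e_j> = <v, u_j> / sqrt(<u_j, u_j>), so |<v, e_j>|^2 = <v, u_j>^2 / <u_j, u_j>.
Coefficients: <v, e_1> = -2/sqrt(9), <v, e_2> = -2/sqrt(153).
Square and sum: Σ |<v, e_j>|^2 = 8/17.
Compute ||v||^2 = v·v = 12.
Deficit = 12 − 8/17 = 196/17 ≥ 0, confirming Bessel's inequality. (The deficit equals ||v − Σ <v,e_j> e_j||^2, the squared distance from v to span{e_j}.)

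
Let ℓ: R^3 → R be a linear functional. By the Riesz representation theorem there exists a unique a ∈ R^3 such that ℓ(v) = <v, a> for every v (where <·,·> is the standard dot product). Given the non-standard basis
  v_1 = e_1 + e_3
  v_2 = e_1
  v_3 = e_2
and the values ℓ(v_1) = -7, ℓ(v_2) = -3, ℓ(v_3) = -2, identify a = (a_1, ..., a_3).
a = (-3, -2, -4)

Write a = (a_1, ..., a_3) in the standard basis. For each basis vector v_i, ℓ(v_i) = <v_i, a> is a linear equation in the a_j's. Collect the n equations into a matrix system V a = ℓ, where row i of V is v_i (expressed in the standard basis). Since V is invertible (lower-triangular with 1s on the diagonal, up to permutation), solve by back-substitution:
  V =
[[1, 0, 1],
 [1, 0, 0],
 [0, 1, 0]]
  V a = (-7, -3, -2)
Solving gives a = (-3, -2, -4).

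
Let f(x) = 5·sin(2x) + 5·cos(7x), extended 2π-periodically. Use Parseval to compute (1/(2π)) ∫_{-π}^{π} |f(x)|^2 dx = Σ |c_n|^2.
Σ |c_n|^2 = 25

Expand |f|^2 and use orthogonality of {sin(nx), cos(mx)} on [-π, π]:
  ∫_{-π}^{π} sin(nx)^2 dx = π, ∫ cos(mx)^2 dx = π, and cross terms integrate to 0.
So ∫_{-π}^{π} f(x)^2 dx = 5^2 · π + 5^2 · π = (25 + 25)π.
Divide by 2π: (25 + 25)/2 = 25.
By Parseval, this equals Σ |c_n|^2.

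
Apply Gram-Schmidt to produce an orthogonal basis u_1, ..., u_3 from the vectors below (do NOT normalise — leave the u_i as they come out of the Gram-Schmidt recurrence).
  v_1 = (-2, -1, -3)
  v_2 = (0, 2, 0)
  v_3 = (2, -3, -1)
Orthogonal basis:
  u_1 = (-2, -1, -3)
  u_2 = (-2/7, 13/7, -3/7)
  u_3 = (24/13, 0, -16/13)

Apply the Gram-Schmidt recurrence
  u_1 = v_1
  u_i = v_i − Σ_{j<i} ((v_i · u_j) / (u_j · u_j)) · u_j.

Step by step this gives:
  u_1 = (-2, -1, -3)
  u_2 = (-2/7, 13/7, -3/7)
  u_3 = (24/13, 0, -16/13)

Orthogonality check:
  u_2 · u_1 = 0 (should be 0)
  u_3 · u_1 = 0 (should be 0)
  u_3 · u_2 = 0 (should be 0)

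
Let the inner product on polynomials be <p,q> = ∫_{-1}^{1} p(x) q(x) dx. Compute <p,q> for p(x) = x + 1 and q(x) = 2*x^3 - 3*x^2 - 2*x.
<p,q> = -38/15

Expand the product: p(x)·q(x) = 2*x^4 - x^3 - 5*x^2 - 2*x.
∫_{-1}^{1} of each monomial x^k gives [2/(k+1) if k even, 0 if k odd]. Integrating term-by-term (or equivalently evaluating the antiderivative F(x) = 2*x^5/5 - x^4/4 - 5*x^3/3 - x^2 at the endpoints):
  F(1) − F(−1) = -151/60 − (1/60) = -38/15.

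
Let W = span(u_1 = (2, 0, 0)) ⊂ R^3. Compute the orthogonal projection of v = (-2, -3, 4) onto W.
proj_W(v) = (-2, 0, 0)

Set up U = [u_1 | ... | u_1] ∈ R^(3×1). The projector onto W = col(U) is P = U (U^T U)^(-1) U^T.
Compute U^T U =
  [4],
and U^T v = (-4).
Solve U^T U · c = U^T v for the coefficients: c = (-1). The projection is proj_W(v) = U c.
Check: (v - proj_W(v)) · u_1 = 0  (should be 0).
Result: proj_W(v) = (-2, 0, 0).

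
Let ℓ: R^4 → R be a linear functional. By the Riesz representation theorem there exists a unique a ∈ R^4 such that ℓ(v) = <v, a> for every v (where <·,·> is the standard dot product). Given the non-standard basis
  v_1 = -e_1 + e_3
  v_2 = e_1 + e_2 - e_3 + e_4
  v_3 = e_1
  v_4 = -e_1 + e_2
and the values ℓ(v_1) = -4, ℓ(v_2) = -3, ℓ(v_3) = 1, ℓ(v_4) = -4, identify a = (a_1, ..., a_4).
a = (1, -3, -3, -4)

Write a = (a_1, ..., a_4) in the standard basis. For each basis vector v_i, ℓ(v_i) = <v_i, a> is a linear equation in the a_j's. Collect the n equations into a matrix system V a = ℓ, where row i of V is v_i (expressed in the standard basis). Since V is invertible (lower-triangular with 1s on the diagonal, up to permutation), solve by back-substitution:
  V =
[[-1, 0, 1, 0],
 [1, 1, -1, 1],
 [1, 0, 0, 0],
 [-1, 1, 0, 0]]
  V a = (-4, -3, 1, -4)
Solving gives a = (1, -3, -3, -4).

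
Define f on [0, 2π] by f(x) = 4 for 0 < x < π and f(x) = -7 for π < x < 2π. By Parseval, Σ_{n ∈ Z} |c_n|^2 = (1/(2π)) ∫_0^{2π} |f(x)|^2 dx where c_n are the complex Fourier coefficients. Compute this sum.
Σ |c_n|^2 = 65/2

Parseval equates the L^2 energy of f (normalised by 1/(2π)) with the ℓ^2 sum of its Fourier coefficients: (1/(2π)) ∫_0^{2π} |f|^2 = Σ |c_n|^2.
Compute the left side: (1/(2π)) [∫_0^π 4^2 dx + ∫_π^{2π} (-7)^2 dx] = (1/(2π)) · (16π + 49π) = (16 + 49)/2 = 65/2.
So Σ_{n ∈ Z} |c_n|^2 = 65/2.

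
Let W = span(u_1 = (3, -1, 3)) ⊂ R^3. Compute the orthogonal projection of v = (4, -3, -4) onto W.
proj_W(v) = (9/19, -3/19, 9/19)

Set up U = [u_1 | ... | u_1] ∈ R^(3×1). The projector onto W = col(U) is P = U (U^T U)^(-1) U^T.
Compute U^T U =
  [19],
and U^T v = (3).
Solve U^T U · c = U^T v for the coefficients: c = (3/19). The projection is proj_W(v) = U c.
Check: (v - proj_W(v)) · u_1 = 0  (should be 0).
Result: proj_W(v) = (9/19, -3/19, 9/19).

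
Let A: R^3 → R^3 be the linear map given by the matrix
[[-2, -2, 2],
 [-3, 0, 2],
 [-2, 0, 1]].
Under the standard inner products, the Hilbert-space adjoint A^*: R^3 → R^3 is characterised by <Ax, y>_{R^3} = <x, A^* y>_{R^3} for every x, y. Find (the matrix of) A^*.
A^* = A^T =
[[-2, -3, -2],
 [-2, 0, 0],
 [2, 2, 1]]

For real matrices with standard dot products, the defining identity <Ax, y> = <x, A^* y> gives (Ax)^T y = x^T (A^*) y, i.e. x^T A^T y = x^T (A^*) y. Since this holds for all x, y, we must have A^* = A^T. Therefore
A^* =
[[-2, -3, -2],
 [-2, 0, 0],
 [2, 2, 1]].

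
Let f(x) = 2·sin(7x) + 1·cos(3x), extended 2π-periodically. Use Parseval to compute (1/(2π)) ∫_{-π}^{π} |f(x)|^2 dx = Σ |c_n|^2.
Σ |c_n|^2 = 5/2

Expand |f|^2 and use orthogonality of {sin(nx), cos(mx)} on [-π, π]:
  ∫_{-π}^{π} sin(nx)^2 dx = π, ∫ cos(mx)^2 dx = π, and cross terms integrate to 0.
So ∫_{-π}^{π} f(x)^2 dx = 2^2 · π + 1^2 · π = (4 + 1)π.
Divide by 2π: (4 + 1)/2 = 5/2.
By Parseval, this equals Σ |c_n|^2.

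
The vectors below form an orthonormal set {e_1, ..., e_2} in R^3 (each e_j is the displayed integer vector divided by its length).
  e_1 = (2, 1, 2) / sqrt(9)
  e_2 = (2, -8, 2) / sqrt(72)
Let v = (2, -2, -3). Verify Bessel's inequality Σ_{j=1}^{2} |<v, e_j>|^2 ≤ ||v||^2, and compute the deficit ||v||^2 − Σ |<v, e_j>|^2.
Σ |<v, e_j>|^2 = 9/2; ||v||^2 = 17; deficit = 25/2

Write each e_j = u_j / sqrt(<u_j, u_j>) where u_j is the displayed integer vector. Then <v, e_j> = <v, u_j> / sqrt(<u_j, u_j>), so |<v, e_j>|^2 = <v, u_j>^2 / <u_j, u_j>.
Coefficients: <v, e_1> = -4/sqrt(9), <v, e_2> = 14/sqrt(72).
Square and sum: Σ |<v, e_j>|^2 = 9/2.
Compute ||v||^2 = v·v = 17.
Deficit = 17 − 9/2 = 25/2 ≥ 0, confirming Bessel's inequality. (The deficit equals ||v − Σ <v,e_j> e_j||^2, the squared distance from v to span{e_j}.)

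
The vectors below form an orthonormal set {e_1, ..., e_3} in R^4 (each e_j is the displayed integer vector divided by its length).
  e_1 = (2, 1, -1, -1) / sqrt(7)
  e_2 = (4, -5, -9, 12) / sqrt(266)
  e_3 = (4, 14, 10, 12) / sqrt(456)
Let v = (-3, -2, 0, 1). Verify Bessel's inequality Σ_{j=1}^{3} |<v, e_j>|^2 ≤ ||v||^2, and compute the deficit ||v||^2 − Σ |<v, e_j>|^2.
Σ |<v, e_j>|^2 = 41/3; ||v||^2 = 14; deficit = 1/3

Write each e_j = u_j / sqrt(<u_j, u_j>) where u_j is the displayed integer vector. Then <v, e_j> = <v, u_j> / sqrt(<u_j, u_j>), so |<v, e_j>|^2 = <v, u_j>^2 / <u_j, u_j>.
Coefficients: <v, e_1> = -9/sqrt(7), <v, e_2> = 10/sqrt(266), <v, e_3> = -28/sqrt(456).
Square and sum: Σ |<v, e_j>|^2 = 41/3.
Compute ||v||^2 = v·v = 14.
Deficit = 14 − 41/3 = 1/3 ≥ 0, confirming Bessel's inequality. (The deficit equals ||v − Σ <v,e_j> e_j||^2, the squared distance from v to span{e_j}.)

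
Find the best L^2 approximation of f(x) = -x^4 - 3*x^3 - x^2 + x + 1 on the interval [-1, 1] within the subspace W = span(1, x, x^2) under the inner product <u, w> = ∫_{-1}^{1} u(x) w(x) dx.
g(x) = -13*x^2/7 - 4*x/5 + 38/35

The best approximation g ∈ W is the orthogonal projection of f onto W. Writing g = a_0 + a_1 x + a_2 x^2, the coefficients solve the normal equations G · a = b where
  G_{ij} = <φ_i, φ_j> and b_i = <f, φ_i>, with φ_0 = 1, φ_1 = x, φ_2 = x^2.
G =
  [2, 0, 2/3]
  [0, 2/3, 0]
  [2/3, 0, 2/5],
b = (14/15, -8/15, -2/105).
Solving gives a_0 = 38/35, a_1 = -4/5, a_2 = -13/7, so
  g(x) = -13*x^2/7 - 4*x/5 + 38/35.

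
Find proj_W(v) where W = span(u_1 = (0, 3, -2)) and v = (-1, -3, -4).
proj_W(v) = (0, -3/13, 2/13)

Set up U = [u_1 | ... | u_1] ∈ R^(3×1). The projector onto W = col(U) is P = U (U^T U)^(-1) U^T.
Compute U^T U =
  [13],
and U^T v = (-1).
Solve U^T U · c = U^T v for the coefficients: c = (-1/13). The projection is proj_W(v) = U c.
Check: (v - proj_W(v)) · u_1 = 0  (should be 0).
Result: proj_W(v) = (0, -3/13, 2/13).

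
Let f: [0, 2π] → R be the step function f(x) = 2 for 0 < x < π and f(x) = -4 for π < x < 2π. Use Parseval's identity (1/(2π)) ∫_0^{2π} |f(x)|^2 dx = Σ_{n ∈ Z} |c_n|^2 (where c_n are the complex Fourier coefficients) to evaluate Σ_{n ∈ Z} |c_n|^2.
Σ |c_n|^2 = 10

Parseval equates the L^2 energy of f (normalised by 1/(2π)) with the ℓ^2 sum of its Fourier coefficients: (1/(2π)) ∫_0^{2π} |f|^2 = Σ |c_n|^2.
Compute the left side: (1/(2π)) [∫_0^π 2^2 dx + ∫_π^{2π} (-4)^2 dx] = (1/(2π)) · (4π + 16π) = (4 + 16)/2 = 10.
So Σ_{n ∈ Z} |c_n|^2 = 10.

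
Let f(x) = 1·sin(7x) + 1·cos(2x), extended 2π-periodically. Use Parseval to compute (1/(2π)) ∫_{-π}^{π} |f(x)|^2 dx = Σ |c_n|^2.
Σ |c_n|^2 = 1

Expand |f|^2 and use orthogonality of {sin(nx), cos(mx)} on [-π, π]:
  ∫_{-π}^{π} sin(nx)^2 dx = π, ∫ cos(mx)^2 dx = π, and cross terms integrate to 0.
So ∫_{-π}^{π} f(x)^2 dx = 1^2 · π + 1^2 · π = (1 + 1)π.
Divide by 2π: (1 + 1)/2 = 1.
By Parseval, this equals Σ |c_n|^2.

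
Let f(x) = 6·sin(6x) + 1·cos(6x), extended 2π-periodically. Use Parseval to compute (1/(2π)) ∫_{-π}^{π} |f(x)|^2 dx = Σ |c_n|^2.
Σ |c_n|^2 = 37/2

Expand |f|^2 and use orthogonality of {sin(nx), cos(mx)} on [-π, π]:
  ∫_{-π}^{π} sin(nx)^2 dx = π, ∫ cos(mx)^2 dx = π, and cross terms integrate to 0.
So ∫_{-π}^{π} f(x)^2 dx = 6^2 · π + 1^2 · π = (36 + 1)π.
Divide by 2π: (36 + 1)/2 = 37/2.
By Parseval, this equals Σ |c_n|^2.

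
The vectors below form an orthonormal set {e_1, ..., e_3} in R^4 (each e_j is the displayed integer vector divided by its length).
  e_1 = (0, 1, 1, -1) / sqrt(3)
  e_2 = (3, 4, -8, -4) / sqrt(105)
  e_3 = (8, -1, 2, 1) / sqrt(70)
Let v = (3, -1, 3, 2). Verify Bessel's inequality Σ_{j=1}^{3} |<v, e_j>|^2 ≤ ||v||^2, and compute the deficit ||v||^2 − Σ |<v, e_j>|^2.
Σ |<v, e_j>|^2 = 45/2; ||v||^2 = 23; deficit = 1/2

Write each e_j = u_j / sqrt(<u_j, u_j>) where u_j is the displayed integer vector. Then <v, e_j> = <v, u_j> / sqrt(<u_j, u_j>), so |<v, e_j>|^2 = <v, u_j>^2 / <u_j, u_j>.
Coefficients: <v, e_1> = 0/sqrt(3), <v, e_2> = -27/sqrt(105), <v, e_3> = 33/sqrt(70).
Square and sum: Σ |<v, e_j>|^2 = 45/2.
Compute ||v||^2 = v·v = 23.
Deficit = 23 − 45/2 = 1/2 ≥ 0, confirming Bessel's inequality. (The deficit equals ||v − Σ <v,e_j> e_j||^2, the squared distance from v to span{e_j}.)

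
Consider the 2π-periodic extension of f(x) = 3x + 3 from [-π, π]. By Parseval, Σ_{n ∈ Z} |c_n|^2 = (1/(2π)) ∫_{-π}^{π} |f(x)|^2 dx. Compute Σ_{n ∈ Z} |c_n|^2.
Σ |c_n|^2 = 3π^2 + 9

Expand and integrate term by term over [-π, π]:
  ∫ (3x)^2 dx = 9·(2π^3/3); ∫ 2·3·(3)·x dx = 0 (odd integrand); ∫ 3^2 dx = 9·2π.
So (1/(2π)) ∫_{-π}^{π} (3x + 3)^2 dx = 9π^2/3 + 9 = 3π^2 + 9.
Parseval ⇒ Σ |c_n|^2 = 3π^2 + 9.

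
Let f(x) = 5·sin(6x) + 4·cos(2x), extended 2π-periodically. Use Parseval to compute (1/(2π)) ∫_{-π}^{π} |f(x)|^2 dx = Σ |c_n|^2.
Σ |c_n|^2 = 41/2

Expand |f|^2 and use orthogonality of {sin(nx), cos(mx)} on [-π, π]:
  ∫_{-π}^{π} sin(nx)^2 dx = π, ∫ cos(mx)^2 dx = π, and cross terms integrate to 0.
So ∫_{-π}^{π} f(x)^2 dx = 5^2 · π + 4^2 · π = (25 + 16)π.
Divide by 2π: (25 + 16)/2 = 41/2.
By Parseval, this equals Σ |c_n|^2.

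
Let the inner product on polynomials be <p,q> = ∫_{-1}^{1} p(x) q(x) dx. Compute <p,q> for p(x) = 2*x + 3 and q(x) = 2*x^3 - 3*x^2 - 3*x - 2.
<p,q> = -102/5

Expand the product: p(x)·q(x) = 4*x^4 - 15*x^2 - 13*x - 6.
∫_{-1}^{1} of each monomial x^k gives [2/(k+1) if k even, 0 if k odd]. Integrating term-by-term (or equivalently evaluating the antiderivative F(x) = 4*x^5/5 - 5*x^3 - 13*x^2/2 - 6*x at the endpoints):
  F(1) − F(−1) = -167/10 − (37/10) = -102/5.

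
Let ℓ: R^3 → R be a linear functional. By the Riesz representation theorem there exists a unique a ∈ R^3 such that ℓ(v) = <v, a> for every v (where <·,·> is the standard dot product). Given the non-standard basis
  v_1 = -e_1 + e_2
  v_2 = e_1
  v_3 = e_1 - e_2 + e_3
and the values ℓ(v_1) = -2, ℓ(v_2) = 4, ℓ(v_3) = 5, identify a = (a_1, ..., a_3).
a = (4, 2, 3)

Write a = (a_1, ..., a_3) in the standard basis. For each basis vector v_i, ℓ(v_i) = <v_i, a> is a linear equation in the a_j's. Collect the n equations into a matrix system V a = ℓ, where row i of V is v_i (expressed in the standard basis). Since V is invertible (lower-triangular with 1s on the diagonal, up to permutation), solve by back-substitution:
  V =
[[-1, 1, 0],
 [1, 0, 0],
 [1, -1, 1]]
  V a = (-2, 4, 5)
Solving gives a = (4, 2, 3).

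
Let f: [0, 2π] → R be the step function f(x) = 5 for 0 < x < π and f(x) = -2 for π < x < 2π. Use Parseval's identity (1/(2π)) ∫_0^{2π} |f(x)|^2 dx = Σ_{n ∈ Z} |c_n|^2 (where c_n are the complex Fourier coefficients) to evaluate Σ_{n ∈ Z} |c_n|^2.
Σ |c_n|^2 = 29/2

Parseval equates the L^2 energy of f (normalised by 1/(2π)) with the ℓ^2 sum of its Fourier coefficients: (1/(2π)) ∫_0^{2π} |f|^2 = Σ |c_n|^2.
Compute the left side: (1/(2π)) [∫_0^π 5^2 dx + ∫_π^{2π} (-2)^2 dx] = (1/(2π)) · (25π + 4π) = (25 + 4)/2 = 29/2.
So Σ_{n ∈ Z} |c_n|^2 = 29/2.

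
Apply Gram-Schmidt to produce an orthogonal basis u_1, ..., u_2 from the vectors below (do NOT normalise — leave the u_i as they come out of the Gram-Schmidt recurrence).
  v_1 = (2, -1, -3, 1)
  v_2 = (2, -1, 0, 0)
Orthogonal basis:
  u_1 = (2, -1, -3, 1)
  u_2 = (4/3, -2/3, 1, -1/3)

Apply the Gram-Schmidt recurrence
  u_1 = v_1
  u_i = v_i − Σ_{j<i} ((v_i · u_j) / (u_j · u_j)) · u_j.

Step by step this gives:
  u_1 = (2, -1, -3, 1)
  u_2 = (4/3, -2/3, 1, -1/3)

Orthogonality check:
  u_2 · u_1 = 0 (should be 0)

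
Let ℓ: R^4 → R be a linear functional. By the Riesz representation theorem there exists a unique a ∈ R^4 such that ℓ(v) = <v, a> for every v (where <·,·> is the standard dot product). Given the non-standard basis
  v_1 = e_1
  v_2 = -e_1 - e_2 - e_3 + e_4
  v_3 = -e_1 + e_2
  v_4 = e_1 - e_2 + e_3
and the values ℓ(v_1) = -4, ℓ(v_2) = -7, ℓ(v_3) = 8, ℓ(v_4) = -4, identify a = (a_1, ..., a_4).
a = (-4, 4, 4, -3)

Write a = (a_1, ..., a_4) in the standard basis. For each basis vector v_i, ℓ(v_i) = <v_i, a> is a linear equation in the a_j's. Collect the n equations into a matrix system V a = ℓ, where row i of V is v_i (expressed in the standard basis). Since V is invertible (lower-triangular with 1s on the diagonal, up to permutation), solve by back-substitution:
  V =
[[1, 0, 0, 0],
 [-1, -1, -1, 1],
 [-1, 1, 0, 0],
 [1, -1, 1, 0]]
  V a = (-4, -7, 8, -4)
Solving gives a = (-4, 4, 4, -3).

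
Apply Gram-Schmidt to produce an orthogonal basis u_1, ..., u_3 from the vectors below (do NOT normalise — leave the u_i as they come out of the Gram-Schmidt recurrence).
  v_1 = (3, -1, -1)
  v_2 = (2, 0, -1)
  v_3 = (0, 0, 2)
Orthogonal basis:
  u_1 = (3, -1, -1)
  u_2 = (1/11, 7/11, -4/11)
  u_3 = (2/3, 2/3, 4/3)

Apply the Gram-Schmidt recurrence
  u_1 = v_1
  u_i = v_i − Σ_{j<i} ((v_i · u_j) / (u_j · u_j)) · u_j.

Step by step this gives:
  u_1 = (3, -1, -1)
  u_2 = (1/11, 7/11, -4/11)
  u_3 = (2/3, 2/3, 4/3)

Orthogonality check:
  u_2 · u_1 = 0 (should be 0)
  u_3 · u_1 = 0 (should be 0)
  u_3 · u_2 = 0 (should be 0)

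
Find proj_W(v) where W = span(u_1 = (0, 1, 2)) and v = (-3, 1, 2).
proj_W(v) = (0, 1, 2)

Set up U = [u_1 | ... | u_1] ∈ R^(3×1). The projector onto W = col(U) is P = U (U^T U)^(-1) U^T.
Compute U^T U =
  [5],
and U^T v = (5).
Solve U^T U · c = U^T v for the coefficients: c = (1). The projection is proj_W(v) = U c.
Check: (v - proj_W(v)) · u_1 = 0  (should be 0).
Result: proj_W(v) = (0, 1, 2).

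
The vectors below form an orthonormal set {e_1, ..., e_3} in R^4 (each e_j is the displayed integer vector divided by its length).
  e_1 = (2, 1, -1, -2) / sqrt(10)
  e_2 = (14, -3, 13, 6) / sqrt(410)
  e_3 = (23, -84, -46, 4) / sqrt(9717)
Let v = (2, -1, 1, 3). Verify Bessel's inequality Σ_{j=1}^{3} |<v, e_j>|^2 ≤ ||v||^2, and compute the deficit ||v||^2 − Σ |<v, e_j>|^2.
Σ |<v, e_j>|^2 = 942/79; ||v||^2 = 15; deficit = 243/79

Write each e_j = u_j / sqrt(<u_j, u_j>) where u_j is the displayed integer vector. Then <v, e_j> = <v, u_j> / sqrt(<u_j, u_j>), so |<v, e_j>|^2 = <v, u_j>^2 / <u_j, u_j>.
Coefficients: <v, e_1> = -4/sqrt(10), <v, e_2> = 62/sqrt(410), <v, e_3> = 96/sqrt(9717).
Square and sum: Σ |<v, e_j>|^2 = 942/79.
Compute ||v||^2 = v·v = 15.
Deficit = 15 − 942/79 = 243/79 ≥ 0, confirming Bessel's inequality. (The deficit equals ||v − Σ <v,e_j> e_j||^2, the squared distance from v to span{e_j}.)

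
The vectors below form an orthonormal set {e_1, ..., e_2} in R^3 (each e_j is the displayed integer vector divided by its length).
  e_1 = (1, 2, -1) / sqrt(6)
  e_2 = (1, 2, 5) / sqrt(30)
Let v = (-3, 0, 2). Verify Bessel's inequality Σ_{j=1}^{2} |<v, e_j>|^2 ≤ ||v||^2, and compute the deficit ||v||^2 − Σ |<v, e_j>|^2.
Σ |<v, e_j>|^2 = 29/5; ||v||^2 = 13; deficit = 36/5

Write each e_j = u_j / sqrt(<u_j, u_j>) where u_j is the displayed integer vector. Then <v, e_j> = <v, u_j> / sqrt(<u_j, u_j>), so |<v, e_j>|^2 = <v, u_j>^2 / <u_j, u_j>.
Coefficients: <v, e_1> = -5/sqrt(6), <v, e_2> = 7/sqrt(30).
Square and sum: Σ |<v, e_j>|^2 = 29/5.
Compute ||v||^2 = v·v = 13.
Deficit = 13 − 29/5 = 36/5 ≥ 0, confirming Bessel's inequality. (The deficit equals ||v − Σ <v,e_j> e_j||^2, the squared distance from v to span{e_j}.)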